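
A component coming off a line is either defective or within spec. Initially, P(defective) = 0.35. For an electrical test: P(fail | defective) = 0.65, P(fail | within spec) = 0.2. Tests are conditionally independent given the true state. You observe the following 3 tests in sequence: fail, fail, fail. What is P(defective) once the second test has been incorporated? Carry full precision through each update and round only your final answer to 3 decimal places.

After 'fail': P(defective) = 0.65·0.3500 / (0.65·0.3500 + 0.2·0.6500) ≈ 0.6364
After 'fail': P(defective) = 0.65·0.6364 / (0.65·0.6364 + 0.2·0.3636) ≈ 0.8505

0.850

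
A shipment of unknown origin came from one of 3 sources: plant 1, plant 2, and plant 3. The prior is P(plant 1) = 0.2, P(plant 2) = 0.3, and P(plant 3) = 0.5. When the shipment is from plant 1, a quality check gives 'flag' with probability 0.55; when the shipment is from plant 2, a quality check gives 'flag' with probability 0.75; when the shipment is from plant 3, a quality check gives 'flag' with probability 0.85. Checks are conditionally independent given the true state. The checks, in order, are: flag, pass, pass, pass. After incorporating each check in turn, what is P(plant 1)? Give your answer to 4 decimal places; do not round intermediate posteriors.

Apply Bayes' rule sequentially, carrying P(plant 1) forward.
After 'flag': normaliser = 0.55·0.2000 + 0.75·0.3000 + 0.85·0.5000; P(plant 1) ≈ 0.1447, P(plant 2) ≈ 0.2961, P(plant 3) ≈ 0.5592
After 'pass': normaliser = 0.45·0.1447 + 0.25·0.2961 + 0.15·0.5592; P(plant 1) ≈ 0.2920, P(plant 2) ≈ 0.3319, P(plant 3) ≈ 0.3761
After 'pass': normaliser = 0.45·0.2920 + 0.25·0.3319 + 0.15·0.3761; P(plant 1) ≈ 0.4853, P(plant 2) ≈ 0.3064, P(plant 3) ≈ 0.2083
After 'pass': normaliser = 0.45·0.4853 + 0.25·0.3064 + 0.15·0.2083; P(plant 1) ≈ 0.6694, P(plant 2) ≈ 0.2348, P(plant 3) ≈ 0.0958

0.6694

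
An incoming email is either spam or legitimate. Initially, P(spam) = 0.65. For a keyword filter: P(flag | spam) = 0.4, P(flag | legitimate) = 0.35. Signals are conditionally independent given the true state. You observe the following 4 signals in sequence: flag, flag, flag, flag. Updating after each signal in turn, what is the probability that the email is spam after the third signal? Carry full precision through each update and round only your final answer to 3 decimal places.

0.735

After 'flag': P(spam) = 0.4·0.6500 / (0.4·0.6500 + 0.35·0.3500) ≈ 0.6797
After 'flag': P(spam) = 0.4·0.6797 / (0.4·0.6797 + 0.35·0.3203) ≈ 0.7081
After 'flag': P(spam) = 0.4·0.7081 / (0.4·0.7081 + 0.35·0.2919) ≈ 0.7349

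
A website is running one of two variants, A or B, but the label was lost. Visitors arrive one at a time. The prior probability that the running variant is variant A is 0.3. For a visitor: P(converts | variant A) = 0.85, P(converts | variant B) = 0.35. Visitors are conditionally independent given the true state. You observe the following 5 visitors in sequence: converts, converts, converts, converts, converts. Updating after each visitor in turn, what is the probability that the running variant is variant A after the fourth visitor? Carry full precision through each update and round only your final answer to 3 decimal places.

Apply Bayes' rule sequentially, carrying P(A) forward.
After 'converts': P(A) = 0.85·0.3000 / (0.85·0.3000 + 0.35·0.7000) ≈ 0.5100
After 'converts': P(A) = 0.85·0.5100 / (0.85·0.5100 + 0.35·0.4900) ≈ 0.7165
After 'converts': P(A) = 0.85·0.7165 / (0.85·0.7165 + 0.35·0.2835) ≈ 0.8599
After 'converts': P(A) = 0.85·0.8599 / (0.85·0.8599 + 0.35·0.1401) ≈ 0.9371

0.937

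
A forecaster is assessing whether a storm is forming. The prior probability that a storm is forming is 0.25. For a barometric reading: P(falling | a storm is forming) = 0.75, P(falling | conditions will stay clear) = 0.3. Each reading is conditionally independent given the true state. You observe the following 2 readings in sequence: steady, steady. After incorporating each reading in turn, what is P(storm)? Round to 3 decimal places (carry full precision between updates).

After 'steady': P(storm) = 0.25·0.2500 / (0.25·0.2500 + 0.7·0.7500) ≈ 0.1064
After 'steady': P(storm) = 0.25·0.1064 / (0.25·0.1064 + 0.7·0.8936) ≈ 0.0408

0.041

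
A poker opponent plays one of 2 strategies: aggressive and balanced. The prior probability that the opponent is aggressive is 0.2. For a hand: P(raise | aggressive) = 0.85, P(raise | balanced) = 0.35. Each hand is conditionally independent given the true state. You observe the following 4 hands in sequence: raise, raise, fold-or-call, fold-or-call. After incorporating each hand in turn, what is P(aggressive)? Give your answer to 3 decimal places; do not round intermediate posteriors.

After 'raise': P(aggressive) = 0.85·0.2000 / (0.85·0.2000 + 0.35·0.8000) ≈ 0.3778
After 'raise': P(aggressive) = 0.85·0.3778 / (0.85·0.3778 + 0.35·0.6222) ≈ 0.5959
After 'fold-or-call': P(aggressive) = 0.15·0.5959 / (0.15·0.5959 + 0.65·0.4041) ≈ 0.2539
After 'fold-or-call': P(aggressive) = 0.15·0.2539 / (0.15·0.2539 + 0.65·0.7461) ≈ 0.0728

0.073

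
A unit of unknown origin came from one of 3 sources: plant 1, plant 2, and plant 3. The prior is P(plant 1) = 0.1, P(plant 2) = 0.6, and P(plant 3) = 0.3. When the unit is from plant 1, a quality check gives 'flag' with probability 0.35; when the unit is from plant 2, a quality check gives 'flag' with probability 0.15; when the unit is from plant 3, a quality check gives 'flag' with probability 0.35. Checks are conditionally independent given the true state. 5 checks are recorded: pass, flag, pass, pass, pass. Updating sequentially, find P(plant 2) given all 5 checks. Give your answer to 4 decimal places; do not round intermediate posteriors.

0.6528

Each posterior becomes the prior for the next update.
After 'pass': normaliser = 0.65·0.1000 + 0.85·0.6000 + 0.65·0.3000; P(plant 1) ≈ 0.0844, P(plant 2) ≈ 0.6623, P(plant 3) ≈ 0.2532
After 'flag': normaliser = 0.35·0.0844 + 0.15·0.6623 + 0.35·0.2532; P(plant 1) ≈ 0.1358, P(plant 2) ≈ 0.4567, P(plant 3) ≈ 0.4075
After 'pass': normaliser = 0.65·0.1358 + 0.85·0.4567 + 0.65·0.4075; P(plant 1) ≈ 0.1191, P(plant 2) ≈ 0.5237, P(plant 3) ≈ 0.3573
After 'pass': normaliser = 0.65·0.1191 + 0.85·0.5237 + 0.65·0.3573; P(plant 1) ≈ 0.1026, P(plant 2) ≈ 0.5898, P(plant 3) ≈ 0.3077
After 'pass': normaliser = 0.65·0.1026 + 0.85·0.5898 + 0.65·0.3077; P(plant 1) ≈ 0.0868, P(plant 2) ≈ 0.6528, P(plant 3) ≈ 0.2604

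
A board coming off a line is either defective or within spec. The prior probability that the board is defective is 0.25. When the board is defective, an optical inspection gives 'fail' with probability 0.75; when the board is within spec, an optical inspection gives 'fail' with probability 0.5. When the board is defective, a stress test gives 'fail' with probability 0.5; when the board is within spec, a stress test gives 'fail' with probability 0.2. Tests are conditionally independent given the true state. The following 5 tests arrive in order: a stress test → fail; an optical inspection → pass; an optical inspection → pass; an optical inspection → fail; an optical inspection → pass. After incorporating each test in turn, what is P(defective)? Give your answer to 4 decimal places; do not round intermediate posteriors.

0.1351

After a stress test='fail': P(defective) = 0.5·0.2500 / (0.5·0.2500 + 0.2·0.7500) ≈ 0.4545
After an optical inspection='pass': P(defective) = 0.25·0.4545 / (0.25·0.4545 + 0.5·0.5455) ≈ 0.2941
After an optical inspection='pass': P(defective) = 0.25·0.2941 / (0.25·0.2941 + 0.5·0.7059) ≈ 0.1724
After an optical inspection='fail': P(defective) = 0.75·0.1724 / (0.75·0.1724 + 0.5·0.8276) ≈ 0.2381
After an optical inspection='pass': P(defective) = 0.25·0.2381 / (0.25·0.2381 + 0.5·0.7619) ≈ 0.1351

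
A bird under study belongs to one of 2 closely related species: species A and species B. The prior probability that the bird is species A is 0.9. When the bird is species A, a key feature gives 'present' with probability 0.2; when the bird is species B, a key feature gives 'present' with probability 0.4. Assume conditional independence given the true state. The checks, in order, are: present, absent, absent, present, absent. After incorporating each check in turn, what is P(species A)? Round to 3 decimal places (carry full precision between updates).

Each posterior becomes the prior for the next update.
After 'present': P(species A) = 0.2·0.9000 / (0.2·0.9000 + 0.4·0.1000) ≈ 0.8182
After 'absent': P(species A) = 0.8·0.8182 / (0.8·0.8182 + 0.6·0.1818) ≈ 0.8571
After 'absent': P(species A) = 0.8·0.8571 / (0.8·0.8571 + 0.6·0.1429) ≈ 0.8889
After 'present': P(species A) = 0.2·0.8889 / (0.2·0.8889 + 0.4·0.1111) ≈ 0.8000
After 'absent': P(species A) = 0.8·0.8000 / (0.8·0.8000 + 0.6·0.2000) ≈ 0.8421

0.842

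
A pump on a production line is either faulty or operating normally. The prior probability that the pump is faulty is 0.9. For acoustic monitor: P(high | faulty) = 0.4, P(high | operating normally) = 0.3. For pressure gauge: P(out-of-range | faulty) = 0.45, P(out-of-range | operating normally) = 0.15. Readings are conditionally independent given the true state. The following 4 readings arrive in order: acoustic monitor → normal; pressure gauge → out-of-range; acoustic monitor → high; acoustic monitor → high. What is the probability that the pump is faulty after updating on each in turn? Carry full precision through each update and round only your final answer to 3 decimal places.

After acoustic monitor='normal': P(faulty) = 0.6·0.9000 / (0.6·0.9000 + 0.7·0.1000) ≈ 0.8852
After pressure gauge='out-of-range': P(faulty) = 0.45·0.8852 / (0.45·0.8852 + 0.15·0.1148) ≈ 0.9586
After acoustic monitor='high': P(faulty) = 0.4·0.9586 / (0.4·0.9586 + 0.3·0.0414) ≈ 0.9686
After acoustic monitor='high': P(faulty) = 0.4·0.9686 / (0.4·0.9686 + 0.3·0.0314) ≈ 0.9763

0.976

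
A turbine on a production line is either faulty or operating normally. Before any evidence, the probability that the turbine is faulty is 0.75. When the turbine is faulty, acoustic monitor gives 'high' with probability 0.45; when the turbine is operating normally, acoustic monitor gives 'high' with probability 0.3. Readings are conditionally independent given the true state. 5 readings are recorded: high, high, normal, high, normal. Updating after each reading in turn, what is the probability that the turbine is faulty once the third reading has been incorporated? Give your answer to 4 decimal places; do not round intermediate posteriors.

0.8414

After 'high': P(faulty) = 0.45·0.7500 / (0.45·0.7500 + 0.3·0.2500) ≈ 0.8182
After 'high': P(faulty) = 0.45·0.8182 / (0.45·0.8182 + 0.3·0.1818) ≈ 0.8710
After 'normal': P(faulty) = 0.55·0.8710 / (0.55·0.8710 + 0.7·0.1290) ≈ 0.8414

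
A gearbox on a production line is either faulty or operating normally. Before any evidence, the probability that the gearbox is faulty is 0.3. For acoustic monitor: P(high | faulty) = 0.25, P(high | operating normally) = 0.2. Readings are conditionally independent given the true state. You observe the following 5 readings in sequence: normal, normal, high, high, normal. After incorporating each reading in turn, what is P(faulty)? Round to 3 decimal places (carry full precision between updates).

After 'normal': P(faulty) = 0.75·0.3000 / (0.75·0.3000 + 0.8·0.7000) ≈ 0.2866
After 'normal': P(faulty) = 0.75·0.2866 / (0.75·0.2866 + 0.8·0.7134) ≈ 0.2736
After 'high': P(faulty) = 0.25·0.2736 / (0.25·0.2736 + 0.2·0.7264) ≈ 0.3201
After 'high': P(faulty) = 0.25·0.3201 / (0.25·0.3201 + 0.2·0.6799) ≈ 0.3705
After 'normal': P(faulty) = 0.75·0.3705 / (0.75·0.3705 + 0.8·0.6295) ≈ 0.3556

0.356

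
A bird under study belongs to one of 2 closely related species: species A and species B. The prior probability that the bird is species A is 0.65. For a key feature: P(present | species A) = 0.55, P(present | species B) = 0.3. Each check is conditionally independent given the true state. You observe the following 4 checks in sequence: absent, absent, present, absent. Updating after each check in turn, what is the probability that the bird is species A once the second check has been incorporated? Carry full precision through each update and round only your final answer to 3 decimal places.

0.434

Apply Bayes' rule sequentially, carrying P(species A) forward.
After 'absent': P(species A) = 0.45·0.6500 / (0.45·0.6500 + 0.7·0.3500) ≈ 0.5442
After 'absent': P(species A) = 0.45·0.5442 / (0.45·0.5442 + 0.7·0.4558) ≈ 0.4342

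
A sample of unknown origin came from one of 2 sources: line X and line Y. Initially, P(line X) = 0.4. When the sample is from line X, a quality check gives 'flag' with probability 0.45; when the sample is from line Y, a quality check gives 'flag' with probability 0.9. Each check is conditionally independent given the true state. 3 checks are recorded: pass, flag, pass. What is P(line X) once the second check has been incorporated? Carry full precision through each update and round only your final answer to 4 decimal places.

0.6471

After 'pass': P(line X) = 0.55·0.4000 / (0.55·0.4000 + 0.1·0.6000) ≈ 0.7857
After 'flag': P(line X) = 0.45·0.7857 / (0.45·0.7857 + 0.9·0.2143) ≈ 0.6471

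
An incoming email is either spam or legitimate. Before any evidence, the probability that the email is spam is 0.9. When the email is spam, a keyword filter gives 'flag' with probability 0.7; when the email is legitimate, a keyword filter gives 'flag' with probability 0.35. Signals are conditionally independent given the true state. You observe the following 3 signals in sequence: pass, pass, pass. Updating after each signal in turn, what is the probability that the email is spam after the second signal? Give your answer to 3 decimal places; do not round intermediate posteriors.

Each posterior becomes the prior for the next update.
After 'pass': P(spam) = 0.3·0.9000 / (0.3·0.9000 + 0.65·0.1000) ≈ 0.8060
After 'pass': P(spam) = 0.3·0.8060 / (0.3·0.8060 + 0.65·0.1940) ≈ 0.6572

0.657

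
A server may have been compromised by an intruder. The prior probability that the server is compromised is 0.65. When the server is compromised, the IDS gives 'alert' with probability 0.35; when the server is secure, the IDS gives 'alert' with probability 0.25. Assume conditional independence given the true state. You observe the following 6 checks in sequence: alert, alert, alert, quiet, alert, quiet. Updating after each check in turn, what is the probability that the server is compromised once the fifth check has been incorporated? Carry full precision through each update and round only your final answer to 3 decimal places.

Apply Bayes' rule sequentially, carrying P(compromised) forward.
After 'alert': P(compromised) = 0.35·0.6500 / (0.35·0.6500 + 0.25·0.3500) ≈ 0.7222
After 'alert': P(compromised) = 0.35·0.7222 / (0.35·0.7222 + 0.25·0.2778) ≈ 0.7845
After 'alert': P(compromised) = 0.35·0.7845 / (0.35·0.7845 + 0.25·0.2155) ≈ 0.8360
After 'quiet': P(compromised) = 0.65·0.8360 / (0.65·0.8360 + 0.75·0.1640) ≈ 0.8154
After 'alert': P(compromised) = 0.35·0.8154 / (0.35·0.8154 + 0.25·0.1846) ≈ 0.8608

0.861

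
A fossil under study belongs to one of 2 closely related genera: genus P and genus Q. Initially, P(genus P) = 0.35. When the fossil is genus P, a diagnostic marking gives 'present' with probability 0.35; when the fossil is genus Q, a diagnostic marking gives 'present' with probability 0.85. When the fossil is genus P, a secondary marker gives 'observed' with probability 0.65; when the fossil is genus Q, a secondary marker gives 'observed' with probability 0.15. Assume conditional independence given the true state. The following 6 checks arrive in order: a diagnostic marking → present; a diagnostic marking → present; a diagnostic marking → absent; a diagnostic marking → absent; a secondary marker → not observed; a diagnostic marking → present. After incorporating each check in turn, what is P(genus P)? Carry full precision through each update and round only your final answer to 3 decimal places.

0.225

Each posterior becomes the prior for the next update.
After a diagnostic marking='present': P(genus P) = 0.35·0.3500 / (0.35·0.3500 + 0.85·0.6500) ≈ 0.1815
After a diagnostic marking='present': P(genus P) = 0.35·0.1815 / (0.35·0.1815 + 0.85·0.8185) ≈ 0.0837
After a diagnostic marking='absent': P(genus P) = 0.65·0.0837 / (0.65·0.0837 + 0.15·0.9163) ≈ 0.2835
After a diagnostic marking='absent': P(genus P) = 0.65·0.2835 / (0.65·0.2835 + 0.15·0.7165) ≈ 0.6316
After a secondary marker='not observed': P(genus P) = 0.35·0.6316 / (0.35·0.6316 + 0.85·0.3684) ≈ 0.4138
After a diagnostic marking='present': P(genus P) = 0.35·0.4138 / (0.35·0.4138 + 0.85·0.5862) ≈ 0.2252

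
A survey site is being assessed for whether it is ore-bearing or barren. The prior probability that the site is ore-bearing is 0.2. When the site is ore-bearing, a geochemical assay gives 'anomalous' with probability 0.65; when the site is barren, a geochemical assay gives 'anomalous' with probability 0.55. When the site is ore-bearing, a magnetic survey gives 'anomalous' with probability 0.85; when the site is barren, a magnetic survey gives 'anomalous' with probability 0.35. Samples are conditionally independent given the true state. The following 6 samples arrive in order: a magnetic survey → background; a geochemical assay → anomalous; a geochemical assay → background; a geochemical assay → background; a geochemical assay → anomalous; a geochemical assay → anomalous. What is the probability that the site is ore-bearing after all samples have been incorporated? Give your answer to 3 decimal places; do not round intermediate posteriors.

0.054

After a magnetic survey='background': P(ore) = 0.15·0.2000 / (0.15·0.2000 + 0.65·0.8000) ≈ 0.0545
After a geochemical assay='anomalous': P(ore) = 0.65·0.0545 / (0.65·0.0545 + 0.55·0.9455) ≈ 0.0638
After a geochemical assay='background': P(ore) = 0.35·0.0638 / (0.35·0.0638 + 0.45·0.9362) ≈ 0.0504
After a geochemical assay='background': P(ore) = 0.35·0.0504 / (0.35·0.0504 + 0.45·0.9496) ≈ 0.0396
After a geochemical assay='anomalous': P(ore) = 0.65·0.0396 / (0.65·0.0396 + 0.55·0.9604) ≈ 0.0465
After a geochemical assay='anomalous': P(ore) = 0.65·0.0465 / (0.65·0.0465 + 0.55·0.9535) ≈ 0.0545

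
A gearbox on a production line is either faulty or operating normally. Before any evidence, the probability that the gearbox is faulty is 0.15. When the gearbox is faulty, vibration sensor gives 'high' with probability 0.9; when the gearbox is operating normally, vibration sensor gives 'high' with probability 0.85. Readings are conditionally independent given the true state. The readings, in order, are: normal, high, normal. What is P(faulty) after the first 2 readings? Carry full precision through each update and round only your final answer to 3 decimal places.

Each posterior becomes the prior for the next update.
After 'normal': P(faulty) = 0.1·0.1500 / (0.1·0.1500 + 0.15·0.8500) ≈ 0.1053
After 'high': P(faulty) = 0.9·0.1053 / (0.9·0.1053 + 0.85·0.8947) ≈ 0.1108

0.111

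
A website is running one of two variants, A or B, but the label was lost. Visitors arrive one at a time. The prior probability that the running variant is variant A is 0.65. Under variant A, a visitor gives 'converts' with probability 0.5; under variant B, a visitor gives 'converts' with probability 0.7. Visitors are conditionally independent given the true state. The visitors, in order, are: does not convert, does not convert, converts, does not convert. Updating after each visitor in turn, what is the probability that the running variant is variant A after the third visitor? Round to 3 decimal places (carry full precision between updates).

0.787

After 'does not convert': P(A) = 0.5·0.6500 / (0.5·0.6500 + 0.3·0.3500) ≈ 0.7558
After 'does not convert': P(A) = 0.5·0.7558 / (0.5·0.7558 + 0.3·0.2442) ≈ 0.8376
After 'converts': P(A) = 0.5·0.8376 / (0.5·0.8376 + 0.7·0.1624) ≈ 0.7865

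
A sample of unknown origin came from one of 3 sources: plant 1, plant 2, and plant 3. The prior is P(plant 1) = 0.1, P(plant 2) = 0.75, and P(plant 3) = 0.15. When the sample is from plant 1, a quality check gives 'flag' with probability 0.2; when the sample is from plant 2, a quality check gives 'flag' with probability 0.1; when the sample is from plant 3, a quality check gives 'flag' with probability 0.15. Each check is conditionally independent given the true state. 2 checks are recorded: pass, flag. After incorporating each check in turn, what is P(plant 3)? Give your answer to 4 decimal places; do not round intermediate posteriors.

After 'pass': normaliser = 0.8·0.1000 + 0.9·0.7500 + 0.85·0.1500; P(plant 1) ≈ 0.0907, P(plant 2) ≈ 0.7649, P(plant 3) ≈ 0.1445
After 'flag': normaliser = 0.2·0.0907 + 0.1·0.7649 + 0.15·0.1445; P(plant 1) ≈ 0.1559, P(plant 2) ≈ 0.6577, P(plant 3) ≈ 0.1864

0.1864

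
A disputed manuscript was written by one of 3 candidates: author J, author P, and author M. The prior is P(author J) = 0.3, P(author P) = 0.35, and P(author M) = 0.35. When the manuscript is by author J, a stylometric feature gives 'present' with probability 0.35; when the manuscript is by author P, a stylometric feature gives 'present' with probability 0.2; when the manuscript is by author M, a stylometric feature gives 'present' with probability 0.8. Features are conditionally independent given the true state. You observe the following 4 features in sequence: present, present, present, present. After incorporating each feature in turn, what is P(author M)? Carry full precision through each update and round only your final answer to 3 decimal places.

Apply Bayes' rule sequentially, carrying P(author M) forward.
After 'present': normaliser = 0.35·0.3000 + 0.2·0.3500 + 0.8·0.3500; P(author J) ≈ 0.2308, P(author P) ≈ 0.1538, P(author M) ≈ 0.6154
After 'present': normaliser = 0.35·0.2308 + 0.2·0.1538 + 0.8·0.6154; P(author J) ≈ 0.1338, P(author P) ≈ 0.0510, P(author M) ≈ 0.8153
After 'present': normaliser = 0.35·0.1338 + 0.2·0.0510 + 0.8·0.8153; P(author J) ≈ 0.0660, P(author P) ≈ 0.0144, P(author M) ≈ 0.9196
After 'present': normaliser = 0.35·0.0660 + 0.2·0.0144 + 0.8·0.9196; P(author J) ≈ 0.0303, P(author P) ≈ 0.0038, P(author M) ≈ 0.9659

0.966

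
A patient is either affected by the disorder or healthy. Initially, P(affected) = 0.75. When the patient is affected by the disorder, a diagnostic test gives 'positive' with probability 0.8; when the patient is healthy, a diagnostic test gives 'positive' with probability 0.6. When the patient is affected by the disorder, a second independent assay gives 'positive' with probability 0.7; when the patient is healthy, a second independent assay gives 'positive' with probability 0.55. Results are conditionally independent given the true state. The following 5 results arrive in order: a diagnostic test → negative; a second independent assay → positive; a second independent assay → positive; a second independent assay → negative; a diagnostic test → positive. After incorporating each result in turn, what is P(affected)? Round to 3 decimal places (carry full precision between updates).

After a diagnostic test='negative': P(affected) = 0.2·0.7500 / (0.2·0.7500 + 0.4·0.2500) ≈ 0.6000
After a second independent assay='positive': P(affected) = 0.7·0.6000 / (0.7·0.6000 + 0.55·0.4000) ≈ 0.6562
After a second independent assay='positive': P(affected) = 0.7·0.6562 / (0.7·0.6562 + 0.55·0.3438) ≈ 0.7084
After a second independent assay='negative': P(affected) = 0.3·0.7084 / (0.3·0.7084 + 0.45·0.2916) ≈ 0.6183
After a diagnostic test='positive': P(affected) = 0.8·0.6183 / (0.8·0.6183 + 0.6·0.3817) ≈ 0.6835

0.684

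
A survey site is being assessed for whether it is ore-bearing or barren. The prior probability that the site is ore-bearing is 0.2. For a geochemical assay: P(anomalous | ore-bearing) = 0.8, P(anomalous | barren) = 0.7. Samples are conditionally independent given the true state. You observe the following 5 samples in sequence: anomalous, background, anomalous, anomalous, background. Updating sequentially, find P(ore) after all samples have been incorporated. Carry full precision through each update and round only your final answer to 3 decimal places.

After 'anomalous': P(ore) = 0.8·0.2000 / (0.8·0.2000 + 0.7·0.8000) ≈ 0.2222
After 'background': P(ore) = 0.2·0.2222 / (0.2·0.2222 + 0.3·0.7778) ≈ 0.1600
After 'anomalous': P(ore) = 0.8·0.1600 / (0.8·0.1600 + 0.7·0.8400) ≈ 0.1788
After 'anomalous': P(ore) = 0.8·0.1788 / (0.8·0.1788 + 0.7·0.8212) ≈ 0.1992
After 'background': P(ore) = 0.2·0.1992 / (0.2·0.1992 + 0.3·0.8008) ≈ 0.1423

0.142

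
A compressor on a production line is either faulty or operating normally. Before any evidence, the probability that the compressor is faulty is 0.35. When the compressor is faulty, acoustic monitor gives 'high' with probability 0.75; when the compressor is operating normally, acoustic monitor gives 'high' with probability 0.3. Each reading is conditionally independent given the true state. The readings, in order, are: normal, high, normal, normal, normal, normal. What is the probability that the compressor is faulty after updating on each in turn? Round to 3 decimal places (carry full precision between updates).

0.008

After 'normal': P(faulty) = 0.25·0.3500 / (0.25·0.3500 + 0.7·0.6500) ≈ 0.1613
After 'high': P(faulty) = 0.75·0.1613 / (0.75·0.1613 + 0.3·0.8387) ≈ 0.3247
After 'normal': P(faulty) = 0.25·0.3247 / (0.25·0.3247 + 0.7·0.6753) ≈ 0.1465
After 'normal': P(faulty) = 0.25·0.1465 / (0.25·0.1465 + 0.7·0.8535) ≈ 0.0578
After 'normal': P(faulty) = 0.25·0.0578 / (0.25·0.0578 + 0.7·0.9422) ≈ 0.0214
After 'normal': P(faulty) = 0.25·0.0214 / (0.25·0.0214 + 0.7·0.9786) ≈ 0.0078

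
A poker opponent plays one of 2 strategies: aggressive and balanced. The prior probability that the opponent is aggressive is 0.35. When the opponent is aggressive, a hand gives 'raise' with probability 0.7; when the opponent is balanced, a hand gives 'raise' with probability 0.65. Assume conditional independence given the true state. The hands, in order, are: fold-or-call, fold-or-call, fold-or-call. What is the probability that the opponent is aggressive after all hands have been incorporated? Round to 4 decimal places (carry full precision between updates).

0.2532

After 'fold-or-call': P(aggressive) = 0.3·0.3500 / (0.3·0.3500 + 0.35·0.6500) ≈ 0.3158
After 'fold-or-call': P(aggressive) = 0.3·0.3158 / (0.3·0.3158 + 0.35·0.6842) ≈ 0.2835
After 'fold-or-call': P(aggressive) = 0.3·0.2835 / (0.3·0.2835 + 0.35·0.7165) ≈ 0.2532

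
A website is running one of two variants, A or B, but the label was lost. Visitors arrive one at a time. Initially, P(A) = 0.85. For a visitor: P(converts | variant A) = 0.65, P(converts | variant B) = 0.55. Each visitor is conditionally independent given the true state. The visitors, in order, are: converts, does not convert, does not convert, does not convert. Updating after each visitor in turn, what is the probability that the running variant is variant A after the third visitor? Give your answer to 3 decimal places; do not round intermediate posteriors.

0.802

Apply Bayes' rule sequentially, carrying P(A) forward.
After 'converts': P(A) = 0.65·0.8500 / (0.65·0.8500 + 0.55·0.1500) ≈ 0.8701
After 'does not convert': P(A) = 0.35·0.8701 / (0.35·0.8701 + 0.45·0.1299) ≈ 0.8389
After 'does not convert': P(A) = 0.35·0.8389 / (0.35·0.8389 + 0.45·0.1611) ≈ 0.8020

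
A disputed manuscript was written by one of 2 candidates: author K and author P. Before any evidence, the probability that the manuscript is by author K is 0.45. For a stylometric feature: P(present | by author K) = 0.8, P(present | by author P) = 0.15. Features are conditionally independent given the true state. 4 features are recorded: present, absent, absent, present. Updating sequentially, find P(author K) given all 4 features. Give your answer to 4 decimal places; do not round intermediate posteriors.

0.5630

After 'present': P(author K) = 0.8·0.4500 / (0.8·0.4500 + 0.15·0.5500) ≈ 0.8136
After 'absent': P(author K) = 0.2·0.8136 / (0.2·0.8136 + 0.85·0.1864) ≈ 0.5066
After 'absent': P(author K) = 0.2·0.5066 / (0.2·0.5066 + 0.85·0.4934) ≈ 0.1946
After 'present': P(author K) = 0.8·0.1946 / (0.8·0.1946 + 0.15·0.8054) ≈ 0.5630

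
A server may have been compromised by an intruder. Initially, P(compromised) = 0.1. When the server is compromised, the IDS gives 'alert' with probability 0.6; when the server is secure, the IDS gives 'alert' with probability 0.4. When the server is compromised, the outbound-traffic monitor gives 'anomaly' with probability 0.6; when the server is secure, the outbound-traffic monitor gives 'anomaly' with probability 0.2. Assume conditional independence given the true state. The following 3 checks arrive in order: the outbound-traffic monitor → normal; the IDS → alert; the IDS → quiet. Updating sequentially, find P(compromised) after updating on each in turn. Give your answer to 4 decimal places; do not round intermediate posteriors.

After the outbound-traffic monitor='normal': P(compromised) = 0.4·0.1000 / (0.4·0.1000 + 0.8·0.9000) ≈ 0.0526
After the IDS='alert': P(compromised) = 0.6·0.0526 / (0.6·0.0526 + 0.4·0.9474) ≈ 0.0769
After the IDS='quiet': P(compromised) = 0.4·0.0769 / (0.4·0.0769 + 0.6·0.9231) ≈ 0.0526

0.0526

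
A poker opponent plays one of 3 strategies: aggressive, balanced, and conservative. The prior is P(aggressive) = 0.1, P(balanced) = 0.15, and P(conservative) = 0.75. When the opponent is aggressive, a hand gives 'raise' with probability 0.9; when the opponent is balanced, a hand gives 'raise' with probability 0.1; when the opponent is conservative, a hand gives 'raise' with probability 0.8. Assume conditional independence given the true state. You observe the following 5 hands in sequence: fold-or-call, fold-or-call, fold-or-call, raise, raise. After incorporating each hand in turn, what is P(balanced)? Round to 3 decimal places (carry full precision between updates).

0.218

After 'fold-or-call': normaliser = 0.1·0.1000 + 0.9·0.1500 + 0.2·0.7500; P(aggressive) ≈ 0.0339, P(balanced) ≈ 0.4576, P(conservative) ≈ 0.5085
After 'fold-or-call': normaliser = 0.1·0.0339 + 0.9·0.4576 + 0.2·0.5085; P(aggressive) ≈ 0.0066, P(balanced) ≈ 0.7967, P(conservative) ≈ 0.1967
After 'fold-or-call': normaliser = 0.1·0.0066 + 0.9·0.7967 + 0.2·0.1967; P(aggressive) ≈ 0.0009, P(balanced) ≈ 0.9472, P(conservative) ≈ 0.0520
After 'raise': normaliser = 0.9·0.0009 + 0.1·0.9472 + 0.8·0.0520; P(aggressive) ≈ 0.0057, P(balanced) ≈ 0.6910, P(conservative) ≈ 0.3033
After 'raise': normaliser = 0.9·0.0057 + 0.1·0.6910 + 0.8·0.3033; P(aggressive) ≈ 0.0162, P(balanced) ≈ 0.2181, P(conservative) ≈ 0.7658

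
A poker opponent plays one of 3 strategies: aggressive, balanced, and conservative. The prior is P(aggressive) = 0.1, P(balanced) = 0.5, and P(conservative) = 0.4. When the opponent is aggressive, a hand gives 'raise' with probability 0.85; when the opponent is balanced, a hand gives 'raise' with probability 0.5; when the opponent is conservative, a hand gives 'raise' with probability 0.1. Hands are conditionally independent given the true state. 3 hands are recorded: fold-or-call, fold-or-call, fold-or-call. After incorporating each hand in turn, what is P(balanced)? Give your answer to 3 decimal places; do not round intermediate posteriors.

After 'fold-or-call': normaliser = 0.15·0.1000 + 0.5·0.5000 + 0.9·0.4000; P(aggressive) ≈ 0.0240, P(balanced) ≈ 0.4000, P(conservative) ≈ 0.5760
After 'fold-or-call': normaliser = 0.15·0.0240 + 0.5·0.4000 + 0.9·0.5760; P(aggressive) ≈ 0.0050, P(balanced) ≈ 0.2770, P(conservative) ≈ 0.7180
After 'fold-or-call': normaliser = 0.15·0.0050 + 0.5·0.2770 + 0.9·0.7180; P(aggressive) ≈ 0.0010, P(balanced) ≈ 0.1763, P(conservative) ≈ 0.8227

0.176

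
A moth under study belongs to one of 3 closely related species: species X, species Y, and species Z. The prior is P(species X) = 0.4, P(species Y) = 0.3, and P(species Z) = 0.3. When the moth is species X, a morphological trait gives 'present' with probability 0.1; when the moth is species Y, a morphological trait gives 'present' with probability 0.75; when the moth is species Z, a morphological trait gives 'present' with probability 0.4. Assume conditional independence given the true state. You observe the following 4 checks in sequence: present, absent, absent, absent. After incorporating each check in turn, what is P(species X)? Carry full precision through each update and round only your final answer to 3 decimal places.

0.498

Apply Bayes' rule sequentially, carrying P(species X) forward.
After 'present': normaliser = 0.1·0.4000 + 0.75·0.3000 + 0.4·0.3000; P(species X) ≈ 0.1039, P(species Y) ≈ 0.5844, P(species Z) ≈ 0.3117
After 'absent': normaliser = 0.9·0.1039 + 0.25·0.5844 + 0.6·0.3117; P(species X) ≈ 0.2192, P(species Y) ≈ 0.3425, P(species Z) ≈ 0.4384
After 'absent': normaliser = 0.9·0.2192 + 0.25·0.3425 + 0.6·0.4384; P(species X) ≈ 0.3614, P(species Y) ≈ 0.1568, P(species Z) ≈ 0.4818
After 'absent': normaliser = 0.9·0.3614 + 0.25·0.1568 + 0.6·0.4818; P(species X) ≈ 0.4976, P(species Y) ≈ 0.0600, P(species Z) ≈ 0.4424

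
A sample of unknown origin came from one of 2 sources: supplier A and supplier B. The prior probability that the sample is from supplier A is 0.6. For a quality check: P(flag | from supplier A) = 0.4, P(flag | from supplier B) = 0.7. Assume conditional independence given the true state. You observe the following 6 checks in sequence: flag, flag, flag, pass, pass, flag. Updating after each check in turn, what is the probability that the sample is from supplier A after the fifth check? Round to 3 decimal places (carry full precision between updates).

0.528

After 'flag': P(supplier A) = 0.4·0.6000 / (0.4·0.6000 + 0.7·0.4000) ≈ 0.4615
After 'flag': P(supplier A) = 0.4·0.4615 / (0.4·0.4615 + 0.7·0.5385) ≈ 0.3288
After 'flag': P(supplier A) = 0.4·0.3288 / (0.4·0.3288 + 0.7·0.6712) ≈ 0.2187
After 'pass': P(supplier A) = 0.6·0.2187 / (0.6·0.2187 + 0.3·0.7813) ≈ 0.3589
After 'pass': P(supplier A) = 0.6·0.3589 / (0.6·0.3589 + 0.3·0.6411) ≈ 0.5282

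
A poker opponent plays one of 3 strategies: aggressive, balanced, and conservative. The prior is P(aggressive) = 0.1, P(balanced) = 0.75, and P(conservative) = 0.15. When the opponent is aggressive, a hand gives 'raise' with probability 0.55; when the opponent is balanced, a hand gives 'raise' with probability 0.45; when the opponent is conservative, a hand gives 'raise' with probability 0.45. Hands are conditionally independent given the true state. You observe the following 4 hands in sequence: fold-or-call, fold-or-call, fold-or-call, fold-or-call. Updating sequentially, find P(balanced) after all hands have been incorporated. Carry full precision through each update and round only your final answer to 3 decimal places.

After 'fold-or-call': normaliser = 0.45·0.1000 + 0.55·0.7500 + 0.55·0.1500; P(aggressive) ≈ 0.0833, P(balanced) ≈ 0.7639, P(conservative) ≈ 0.1528
After 'fold-or-call': normaliser = 0.45·0.0833 + 0.55·0.7639 + 0.55·0.1528; P(aggressive) ≈ 0.0692, P(balanced) ≈ 0.7756, P(conservative) ≈ 0.1551
After 'fold-or-call': normaliser = 0.45·0.0692 + 0.55·0.7756 + 0.55·0.1551; P(aggressive) ≈ 0.0574, P(balanced) ≈ 0.7855, P(conservative) ≈ 0.1571
After 'fold-or-call': normaliser = 0.45·0.0574 + 0.55·0.7855 + 0.55·0.1571; P(aggressive) ≈ 0.0474, P(balanced) ≈ 0.7938, P(conservative) ≈ 0.1588

0.794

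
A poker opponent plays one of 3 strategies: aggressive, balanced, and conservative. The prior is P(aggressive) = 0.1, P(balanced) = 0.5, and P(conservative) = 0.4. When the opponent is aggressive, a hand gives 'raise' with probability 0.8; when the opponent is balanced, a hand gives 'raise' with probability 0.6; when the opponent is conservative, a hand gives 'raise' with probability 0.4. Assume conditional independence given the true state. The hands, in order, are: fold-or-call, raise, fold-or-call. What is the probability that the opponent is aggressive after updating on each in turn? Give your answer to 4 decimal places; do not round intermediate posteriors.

0.0294

After 'fold-or-call': normaliser = 0.2·0.1000 + 0.4·0.5000 + 0.6·0.4000; P(aggressive) ≈ 0.0435, P(balanced) ≈ 0.4348, P(conservative) ≈ 0.5217
After 'raise': normaliser = 0.8·0.0435 + 0.6·0.4348 + 0.4·0.5217; P(aggressive) ≈ 0.0690, P(balanced) ≈ 0.5172, P(conservative) ≈ 0.4138
After 'fold-or-call': normaliser = 0.2·0.0690 + 0.4·0.5172 + 0.6·0.4138; P(aggressive) ≈ 0.0294, P(balanced) ≈ 0.4412, P(conservative) ≈ 0.5294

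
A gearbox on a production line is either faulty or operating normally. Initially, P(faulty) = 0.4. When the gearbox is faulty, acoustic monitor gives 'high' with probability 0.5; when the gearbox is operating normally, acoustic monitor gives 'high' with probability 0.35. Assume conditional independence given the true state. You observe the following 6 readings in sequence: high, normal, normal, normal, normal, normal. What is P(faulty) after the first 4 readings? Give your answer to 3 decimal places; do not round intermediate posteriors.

0.302

After 'high': P(faulty) = 0.5·0.4000 / (0.5·0.4000 + 0.35·0.6000) ≈ 0.4878
After 'normal': P(faulty) = 0.5·0.4878 / (0.5·0.4878 + 0.65·0.5122) ≈ 0.4228
After 'normal': P(faulty) = 0.5·0.4228 / (0.5·0.4228 + 0.65·0.5772) ≈ 0.3604
After 'normal': P(faulty) = 0.5·0.3604 / (0.5·0.3604 + 0.65·0.6396) ≈ 0.3024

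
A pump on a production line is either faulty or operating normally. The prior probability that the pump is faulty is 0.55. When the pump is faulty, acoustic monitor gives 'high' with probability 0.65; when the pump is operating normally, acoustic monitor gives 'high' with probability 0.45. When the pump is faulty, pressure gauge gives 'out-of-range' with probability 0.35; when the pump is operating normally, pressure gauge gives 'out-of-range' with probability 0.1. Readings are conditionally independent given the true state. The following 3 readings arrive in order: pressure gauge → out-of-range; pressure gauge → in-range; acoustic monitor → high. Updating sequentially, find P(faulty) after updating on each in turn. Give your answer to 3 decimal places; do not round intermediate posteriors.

Each posterior becomes the prior for the next update.
After pressure gauge='out-of-range': P(faulty) = 0.35·0.5500 / (0.35·0.5500 + 0.1·0.4500) ≈ 0.8105
After pressure gauge='in-range': P(faulty) = 0.65·0.8105 / (0.65·0.8105 + 0.9·0.1895) ≈ 0.7555
After acoustic monitor='high': P(faulty) = 0.65·0.7555 / (0.65·0.7555 + 0.45·0.2445) ≈ 0.8169

0.817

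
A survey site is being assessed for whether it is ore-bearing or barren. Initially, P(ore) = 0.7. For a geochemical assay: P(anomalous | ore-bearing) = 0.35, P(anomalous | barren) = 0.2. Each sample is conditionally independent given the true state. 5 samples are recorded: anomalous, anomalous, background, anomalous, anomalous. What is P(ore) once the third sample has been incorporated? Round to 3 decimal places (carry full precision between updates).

0.853

After 'anomalous': P(ore) = 0.35·0.7000 / (0.35·0.7000 + 0.2·0.3000) ≈ 0.8033
After 'anomalous': P(ore) = 0.35·0.8033 / (0.35·0.8033 + 0.2·0.1967) ≈ 0.8772
After 'background': P(ore) = 0.65·0.8772 / (0.65·0.8772 + 0.8·0.1228) ≈ 0.8531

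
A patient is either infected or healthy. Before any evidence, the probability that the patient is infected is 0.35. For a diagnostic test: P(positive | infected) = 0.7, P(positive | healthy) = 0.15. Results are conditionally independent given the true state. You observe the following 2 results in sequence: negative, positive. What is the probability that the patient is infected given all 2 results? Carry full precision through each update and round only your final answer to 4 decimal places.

0.4700

After 'negative': P(infected) = 0.3·0.3500 / (0.3·0.3500 + 0.85·0.6500) ≈ 0.1597
After 'positive': P(infected) = 0.7·0.1597 / (0.7·0.1597 + 0.15·0.8403) ≈ 0.4700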